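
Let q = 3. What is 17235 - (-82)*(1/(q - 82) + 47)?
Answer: 1665949/79 ≈ 21088.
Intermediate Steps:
17235 - (-82)*(1/(q - 82) + 47) = 17235 - (-82)*(1/(3 - 82) + 47) = 17235 - (-82)*(1/(-79) + 47) = 17235 - (-82)*(-1/79 + 47) = 17235 - (-82)*3712/79 = 17235 - 1*(-304384/79) = 17235 + 304384/79 = 1665949/79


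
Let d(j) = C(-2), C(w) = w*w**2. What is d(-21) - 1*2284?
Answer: -2292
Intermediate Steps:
C(w) = w**3
d(j) = -8 (d(j) = (-2)**3 = -8)
d(-21) - 1*2284 = -8 - 1*2284 = -8 - 2284 = -2292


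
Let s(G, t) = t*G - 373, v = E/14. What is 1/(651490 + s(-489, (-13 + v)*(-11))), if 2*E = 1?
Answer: 28/16278699 ≈ 1.7200e-6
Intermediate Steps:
E = 1/2 (E = (1/2)*1 = 1/2 ≈ 0.50000)
v = 1/28 (v = (1/2)/14 = (1/2)*(1/14) = 1/28 ≈ 0.035714)
s(G, t) = -373 + G*t (s(G, t) = G*t - 373 = -373 + G*t)
1/(651490 + s(-489, (-13 + v)*(-11))) = 1/(651490 + (-373 - 489*(-13 + 1/28)*(-11))) = 1/(651490 + (-373 - (-177507)*(-11)/28)) = 1/(651490 + (-373 - 489*3993/28)) = 1/(651490 + (-373 - 1952577/28)) = 1/(651490 - 1963021/28) = 1/(16278699/28) = 28/16278699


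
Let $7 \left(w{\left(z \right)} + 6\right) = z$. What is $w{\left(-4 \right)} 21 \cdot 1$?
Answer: $-138$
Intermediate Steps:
$w{\left(z \right)} = -6 + \frac{z}{7}$
$w{\left(-4 \right)} 21 \cdot 1 = \left(-6 + \frac{1}{7} \left(-4\right)\right) 21 \cdot 1 = \left(-6 - \frac{4}{7}\right) 21 \cdot 1 = \left(- \frac{46}{7}\right) 21 \cdot 1 = \left(-138\right) 1 = -138$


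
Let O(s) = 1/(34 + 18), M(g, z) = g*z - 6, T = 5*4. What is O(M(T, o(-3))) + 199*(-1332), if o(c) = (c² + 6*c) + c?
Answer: -13783535/52 ≈ -2.6507e+5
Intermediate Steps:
o(c) = c² + 7*c
T = 20
M(g, z) = -6 + g*z
O(s) = 1/52
O(M(T, o(-3))) + 199*(-1332) = 1/52 + 199*(-1332) = 1/52 - 265068 = -13783535/52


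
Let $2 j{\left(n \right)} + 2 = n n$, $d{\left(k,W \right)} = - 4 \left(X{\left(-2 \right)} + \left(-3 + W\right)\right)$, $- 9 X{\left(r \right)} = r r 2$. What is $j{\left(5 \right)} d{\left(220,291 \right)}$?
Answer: $- \frac{118864}{9} \approx -13207.0$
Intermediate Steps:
$X{\left(r \right)} = - \frac{2 r^{2}}{9}$ ($X{\left(r \right)} = - \frac{r r 2}{9} = - \frac{r^{2} \cdot 2}{9} = - \frac{2 r^{2}}{9}$)
$d{\left(k,W \right)} = \frac{140}{9} - 4 W$ ($d{\left(k,W \right)} = - 4 \left(- \frac{2 \left(-2\right)^{2}}{9} + \left(-3 + W\right)\right) = - 4 \left(\left(- \frac{2}{9}\right) 4 + \left(-3 + W\right)\right) = - 4 \left(- \frac{8}{9} + \left(-3 + W\right)\right) = - 4 \left(- \frac{35}{9} + W\right) = \frac{140}{9} - 4 W$)
$j{\left(n \right)} = -1 + \frac{n^{2}}{2}$ ($j{\left(n \right)} = -1 + \frac{n n}{2} = -1 + \frac{n^{2}}{2}$)
$j{\left(5 \right)} d{\left(220,291 \right)} = \left(-1 + \frac{5^{2}}{2}\right) \left(\frac{140}{9} - 1164\right) = \left(-1 + \frac{1}{2} \cdot 25\right) \left(\frac{140}{9} - 1164\right) = \left(-1 + \frac{25}{2}\right) \left(- \frac{10336}{9}\right) = \frac{23}{2} \left(- \frac{10336}{9}\right) = - \frac{118864}{9}$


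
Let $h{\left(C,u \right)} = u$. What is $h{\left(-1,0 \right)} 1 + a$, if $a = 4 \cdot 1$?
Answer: $4$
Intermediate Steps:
$a = 4$
$h{\left(-1,0 \right)} 1 + a = 0 \cdot 1 + 4 = 0 + 4 = 4$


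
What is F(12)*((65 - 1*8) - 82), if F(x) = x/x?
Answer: -25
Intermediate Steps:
F(x) = 1
F(12)*((65 - 1*8) - 82) = 1*((65 - 1*8) - 82) = 1*((65 - 8) - 82) = 1*(57 - 82) = 1*(-25) = -25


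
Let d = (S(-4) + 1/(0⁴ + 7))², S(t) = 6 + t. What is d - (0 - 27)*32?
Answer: 42561/49 ≈ 868.59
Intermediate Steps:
d = 225/49 (d = ((6 - 4) + 1/(0⁴ + 7))² = (2 + 1/(0 + 7))² = (2 + 1/7)² = (2 + ⅐)² = (15/7)² = 225/49 ≈ 4.5918)
d - (0 - 27)*32 = 225/49 - (0 - 27)*32 = 225/49 - (-27)*32 = 225/49 - 1*(-864) = 225/49 + 864 = 42561/49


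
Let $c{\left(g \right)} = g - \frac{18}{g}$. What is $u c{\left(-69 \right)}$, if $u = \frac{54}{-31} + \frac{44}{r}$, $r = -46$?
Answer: $\frac{98124}{529} \approx 185.49$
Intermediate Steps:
$u = - \frac{1924}{713}$ ($u = \frac{54}{-31} + \frac{44}{-46} = 54 \left(- \frac{1}{31}\right) + 44 \left(- \frac{1}{46}\right) = - \frac{54}{31} - \frac{22}{23} = - \frac{1924}{713} \approx -2.6985$)
$u c{\left(-69 \right)} = - \frac{1924 \left(-69 - \frac{18}{-69}\right)}{713} = - \frac{1924 \left(-69 - - \frac{6}{23}\right)}{713} = - \frac{1924 \left(-69 + \frac{6}{23}\right)}{713} = \left(- \frac{1924}{713}\right) \left(- \frac{1581}{23}\right) = \frac{98124}{529}$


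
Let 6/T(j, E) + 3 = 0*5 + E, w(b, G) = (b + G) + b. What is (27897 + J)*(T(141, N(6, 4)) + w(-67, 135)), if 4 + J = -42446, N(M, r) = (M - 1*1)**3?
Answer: -931392/61 ≈ -15269.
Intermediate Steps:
N(M, r) = (-1 + M)**3 (N(M, r) = (M - 1)**3 = (-1 + M)**3)
w(b, G) = G + 2*b (w(b, G) = (G + b) + b = G + 2*b)
J = -42450 (J = -4 - 42446 = -42450)
T(j, E) = 6/(-3 + E) (T(j, E) = 6/(-3 + (0*5 + E)) = 6/(-3 + (0 + E)) = 6/(-3 + E))
(27897 + J)*(T(141, N(6, 4)) + w(-67, 135)) = (27897 - 42450)*(6/(-3 + (-1 + 6)**3) + (135 + 2*(-67))) = -14553*(6/(-3 + 5**3) + (135 - 134)) = -14553*(6/(-3 + 125) + 1) = -14553*(6/122 + 1) = -14553*(6*(1/122) + 1) = -14553*(3/61 + 1) = -14553*64/61 = -931392/61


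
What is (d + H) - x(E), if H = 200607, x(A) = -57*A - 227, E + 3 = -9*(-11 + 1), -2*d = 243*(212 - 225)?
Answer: 414745/2 ≈ 2.0737e+5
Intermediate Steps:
d = 3159/2 (d = -243*(212 - 225)/2 = -243*(-13)/2 = -½*(-3159) = 3159/2 ≈ 1579.5)
E = 87 (E = -3 - 9*(-11 + 1) = -3 - 9*(-10) = -3 + 90 = 87)
x(A) = -227 - 57*A
(d + H) - x(E) = (3159/2 + 200607) - (-227 - 57*87) = 404373/2 - (-227 - 4959) = 404373/2 - 1*(-5186) = 404373/2 + 5186 = 414745/2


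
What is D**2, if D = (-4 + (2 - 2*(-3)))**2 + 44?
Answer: 3600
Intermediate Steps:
D = 60 (D = (-4 + (2 + 6))**2 + 44 = (-4 + 8)**2 + 44 = 4**2 + 44 = 16 + 44 = 60)
D**2 = 60**2 = 3600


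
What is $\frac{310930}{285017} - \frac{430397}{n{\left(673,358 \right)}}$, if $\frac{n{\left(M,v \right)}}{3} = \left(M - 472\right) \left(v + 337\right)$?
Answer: $\frac{7635637301}{119446349445} \approx 0.063925$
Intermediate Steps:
$n{\left(M,v \right)} = 3 \left(-472 + M\right) \left(337 + v\right)$ ($n{\left(M,v \right)} = 3 \left(M - 472\right) \left(v + 337\right) = 3 \left(-472 + M\right) \left(337 + v\right)$)
$\frac{310930}{285017} - \frac{430397}{n{\left(673,358 \right)}} = \frac{310930}{285017} - \frac{430397}{-477192 - 506928 + 1011 \cdot 673 + 3 \cdot 673 \cdot 358} = 310930 \cdot \frac{1}{285017} - \frac{430397}{-477192 - 506928 + 680403 + 722802} = \frac{310930}{285017} - \frac{430397}{419085} = \frac{7635637301}{119446349445}$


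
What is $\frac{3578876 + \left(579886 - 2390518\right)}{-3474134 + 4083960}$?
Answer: $\frac{884122}{304913} \approx 2.8996$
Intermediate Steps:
$\frac{3578876 + \left(579886 - 2390518\right)}{-3474134 + 4083960} = \frac{3578876 + \left(579886 - 2390518\right)}{609826} = \left(3578876 - 1810632\right) \frac{1}{609826} = 1768244 \cdot \frac{1}{609826} = \frac{884122}{304913}$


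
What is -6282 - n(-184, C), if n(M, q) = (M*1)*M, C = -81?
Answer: -40138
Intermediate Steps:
n(M, q) = M² (n(M, q) = M*M = M²)
-6282 - n(-184, C) = -6282 - 1*(-184)² = -6282 - 1*33856 = -6282 - 33856 = -40138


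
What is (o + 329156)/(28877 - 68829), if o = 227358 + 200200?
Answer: -378357/19976 ≈ -18.941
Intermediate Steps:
o = 427558
(o + 329156)/(28877 - 68829) = (427558 + 329156)/(28877 - 68829) = 756714/(-39952) = 756714*(-1/39952) = -378357/19976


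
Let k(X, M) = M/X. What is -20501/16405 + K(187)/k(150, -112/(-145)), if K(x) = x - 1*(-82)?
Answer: 47989628819/918680 ≈ 52238.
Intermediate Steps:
K(x) = 82 + x (K(x) = x + 82 = 82 + x)
-20501/16405 + K(187)/k(150, -112/(-145)) = -20501/16405 + (82 + 187)/((-112/(-145)/150)) = -20501*1/16405 + 269/((-112*(-1/145)*(1/150))) = -20501/16405 + 269/(((112/145)*(1/150))) = -20501/16405 + 269/(56/10875) = -20501/16405 + 269*(10875/56) = -20501/16405 + 2925375/56 = 47989628819/918680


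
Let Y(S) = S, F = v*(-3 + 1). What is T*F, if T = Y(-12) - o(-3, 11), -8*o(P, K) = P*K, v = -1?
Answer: -129/4 ≈ -32.250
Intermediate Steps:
F = 2 (F = -(-3 + 1) = -1*(-2) = 2)
o(P, K) = -K*P/8 (o(P, K) = -P*K/8 = -K*P/8)
T = -129/8 (T = -12 - (-1)*11*(-3)/8 = -12 - 1*33/8 = -12 - 33/8 = -129/8 ≈ -16.125)
T*F = -129/8*2 = -129/4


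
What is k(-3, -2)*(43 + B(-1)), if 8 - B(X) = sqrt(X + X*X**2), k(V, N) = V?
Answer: -153 + 3*I*sqrt(2) ≈ -153.0 + 4.2426*I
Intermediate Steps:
B(X) = 8 - sqrt(X + X**3) (B(X) = 8 - sqrt(X + X*X**2) = 8 - sqrt(X + X**3))
k(-3, -2)*(43 + B(-1)) = -3*(43 + (8 - sqrt(-1 + (-1)**3))) = -3*(43 + (8 - sqrt(-1 - 1))) = -3*(43 + (8 - sqrt(-2))) = -3*(43 + (8 - I*sqrt(2))) = -3*(51 - I*sqrt(2)) = -153 + 3*I*sqrt(2)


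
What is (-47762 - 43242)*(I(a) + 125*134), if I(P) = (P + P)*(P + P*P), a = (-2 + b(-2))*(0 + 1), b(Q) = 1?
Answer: -1524317000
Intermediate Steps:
a = -1 (a = (-2 + 1)*(0 + 1) = -1*1 = -1)
I(P) = 2*P*(P + P²) (I(P) = (2*P)*(P + P²) = 2*P*(P + P²))
(-47762 - 43242)*(I(a) + 125*134) = (-47762 - 43242)*(2*(-1)²*(1 - 1) + 125*134) = -91004*(2*1*0 + 16750) = -91004*(0 + 16750) = -91004*16750 = -1524317000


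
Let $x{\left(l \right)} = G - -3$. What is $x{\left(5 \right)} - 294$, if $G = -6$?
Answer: $-297$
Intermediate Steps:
$x{\left(l \right)} = -3$ ($x{\left(l \right)} = -6 - -3 = -6 + 3 = -3$)
$x{\left(5 \right)} - 294 = -3 - 294 = -297$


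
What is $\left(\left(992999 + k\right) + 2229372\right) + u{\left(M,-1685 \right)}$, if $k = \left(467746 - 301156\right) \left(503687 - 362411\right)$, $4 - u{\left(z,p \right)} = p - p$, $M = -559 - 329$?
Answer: $23538391215$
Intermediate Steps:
$M = -888$ ($M = -559 - 329 = -888$)
$u{\left(z,p \right)} = 4$ ($u{\left(z,p \right)} = 4 - \left(p - p\right) = 4 - 0 = 4 + 0 = 4$)
$k = 23535168840$ ($k = 166590 \cdot 141276 = 23535168840$)
$\left(\left(992999 + k\right) + 2229372\right) + u{\left(M,-1685 \right)} = \left(\left(992999 + 23535168840\right) + 2229372\right) + 4 = \left(23536161839 + 2229372\right) + 4 = 23538391211 + 4 = 23538391215$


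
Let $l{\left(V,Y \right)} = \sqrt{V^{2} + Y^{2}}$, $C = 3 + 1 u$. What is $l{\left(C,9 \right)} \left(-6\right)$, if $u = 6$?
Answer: $- 54 \sqrt{2} \approx -76.368$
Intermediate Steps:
$C = 9$ ($C = 3 + 1 \cdot 6 = 3 + 6 = 9$)
$l{\left(C,9 \right)} \left(-6\right) = \sqrt{9^{2} + 9^{2}} \left(-6\right) = \sqrt{81 + 81} \left(-6\right) = \sqrt{162} \left(-6\right) = 9 \sqrt{2} \left(-6\right) = - 54 \sqrt{2}$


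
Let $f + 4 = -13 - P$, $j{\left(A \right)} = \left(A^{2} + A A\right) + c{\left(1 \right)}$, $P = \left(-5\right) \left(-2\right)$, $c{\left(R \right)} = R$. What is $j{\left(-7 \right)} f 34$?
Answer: $-90882$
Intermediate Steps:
$P = 10$
$j{\left(A \right)} = 1 + 2 A^{2}$ ($j{\left(A \right)} = \left(A^{2} + A A\right) + 1 = \left(A^{2} + A^{2}\right) + 1 = 2 A^{2} + 1 = 1 + 2 A^{2}$)
$f = -27$ ($f = -4 - 23 = -27$)
$j{\left(-7 \right)} f 34 = \left(1 + 2 \left(-7\right)^{2}\right) \left(-27\right) 34 = \left(1 + 2 \cdot 49\right) \left(-27\right) 34 = \left(1 + 98\right) \left(-27\right) 34 = 99 \left(-27\right) 34 = \left(-2673\right) 34 = -90882$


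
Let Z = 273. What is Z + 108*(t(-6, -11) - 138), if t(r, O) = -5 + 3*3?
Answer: -14199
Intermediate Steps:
t(r, O) = 4 (t(r, O) = -5 + 9 = 4)
Z + 108*(t(-6, -11) - 138) = 273 + 108*(4 - 138) = 273 + 108*(-134) = 273 - 14472 = -14199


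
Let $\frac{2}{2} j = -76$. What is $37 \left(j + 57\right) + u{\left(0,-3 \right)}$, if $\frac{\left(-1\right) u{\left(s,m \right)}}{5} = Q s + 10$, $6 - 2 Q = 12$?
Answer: $-753$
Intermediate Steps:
$Q = -3$ ($Q = 3 - 6 = -3$)
$j = -76$
$u{\left(s,m \right)} = -50 + 15 s$ ($u{\left(s,m \right)} = - 5 \left(- 3 s + 10\right) = - 5 \left(10 - 3 s\right) = -50 + 15 s$)
$37 \left(j + 57\right) + u{\left(0,-3 \right)} = 37 \left(-76 + 57\right) + \left(-50 + 15 \cdot 0\right) = 37 \left(-19\right) + \left(-50 + 0\right) = -703 - 50 = -753$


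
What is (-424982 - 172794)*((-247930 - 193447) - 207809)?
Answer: 388067810336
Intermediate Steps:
(-424982 - 172794)*((-247930 - 193447) - 207809) = -597776*(-441377 - 207809) = -597776*(-649186) = 388067810336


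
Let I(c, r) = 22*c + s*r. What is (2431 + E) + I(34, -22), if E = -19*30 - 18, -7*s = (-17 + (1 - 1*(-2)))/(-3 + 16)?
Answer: 33639/13 ≈ 2587.6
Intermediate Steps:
s = 2/13 (s = -(-17 + (1 - 1*(-2)))/(7*(-3 + 16)) = -(-17 + (1 + 2))/(7*13) = -(-17 + 3)/(7*13) = -(-2)/13 = -⅐*(-14/13) = 2/13 ≈ 0.15385)
I(c, r) = 22*c + 2*r/13
E = -588 (E = -570 - 18 = -588)
(2431 + E) + I(34, -22) = (2431 - 588) + (22*34 + (2/13)*(-22)) = 1843 + (748 - 44/13) = 1843 + 9680/13 = 33639/13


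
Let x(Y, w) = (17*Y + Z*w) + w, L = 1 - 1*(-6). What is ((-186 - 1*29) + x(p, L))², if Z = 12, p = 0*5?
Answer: 15376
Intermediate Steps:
L = 7 (L = 1 + 6 = 7)
p = 0
x(Y, w) = 13*w + 17*Y (x(Y, w) = (17*Y + 12*w) + w = (12*w + 17*Y) + w = 13*w + 17*Y)
((-186 - 1*29) + x(p, L))² = ((-186 - 1*29) + (13*7 + 17*0))² = ((-186 - 29) + (91 + 0))² = (-215 + 91)² = (-124)² = 15376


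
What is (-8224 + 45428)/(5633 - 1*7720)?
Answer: -37204/2087 ≈ -17.827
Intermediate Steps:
(-8224 + 45428)/(5633 - 1*7720) = 37204/(5633 - 7720) = 37204/(-2087) = 37204*(-1/2087) = -37204/2087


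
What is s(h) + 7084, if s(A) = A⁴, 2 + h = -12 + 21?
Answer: 9485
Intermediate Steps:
h = 7 (h = -2 + (-12 + 21) = -2 + 9 = 7)
s(h) + 7084 = 7⁴ + 7084 = 2401 + 7084 = 9485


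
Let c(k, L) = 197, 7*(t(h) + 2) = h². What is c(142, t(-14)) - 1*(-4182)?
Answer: 4379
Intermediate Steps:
t(h) = -2 + h²/7
c(142, t(-14)) - 1*(-4182) = 197 - 1*(-4182) = 197 + 4182 = 4379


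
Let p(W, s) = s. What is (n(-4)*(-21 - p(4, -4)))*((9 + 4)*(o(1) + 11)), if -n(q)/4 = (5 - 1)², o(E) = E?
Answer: 169728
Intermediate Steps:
n(q) = -64 (n(q) = -4*(5 - 1)² = -4*4² = -4*16 = -64)
(n(-4)*(-21 - p(4, -4)))*((9 + 4)*(o(1) + 11)) = (-64*(-21 - 1*(-4)))*((9 + 4)*(1 + 11)) = (-64*(-21 + 4))*(13*12) = -64*(-17)*156 = 1088*156 = 169728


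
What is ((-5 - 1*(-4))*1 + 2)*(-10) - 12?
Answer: -22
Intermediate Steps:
((-5 - 1*(-4))*1 + 2)*(-10) - 12 = ((-5 + 4)*1 + 2)*(-10) - 12 = (-1*1 + 2)*(-10) - 12 = (-1 + 2)*(-10) - 12 = 1*(-10) - 12 = -10 - 12 = -22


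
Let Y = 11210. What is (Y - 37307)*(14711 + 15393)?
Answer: -785624088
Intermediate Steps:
(Y - 37307)*(14711 + 15393) = (11210 - 37307)*(14711 + 15393) = -26097*30104 = -785624088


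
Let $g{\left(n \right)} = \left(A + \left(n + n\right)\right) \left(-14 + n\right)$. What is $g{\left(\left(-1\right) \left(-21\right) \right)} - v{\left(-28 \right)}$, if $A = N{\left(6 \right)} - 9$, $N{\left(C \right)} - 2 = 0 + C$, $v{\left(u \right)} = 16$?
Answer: $271$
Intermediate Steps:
$N{\left(C \right)} = 2 + C$ ($N{\left(C \right)} = 2 + \left(0 + C\right) = 2 + C$)
$A = -1$ ($A = \left(2 + 6\right) - 9 = 8 - 9 = -1$)
$g{\left(n \right)} = \left(-1 + 2 n\right) \left(-14 + n\right)$ ($g{\left(n \right)} = \left(-1 + \left(n + n\right)\right) \left(-14 + n\right) = \left(-1 + 2 n\right) \left(-14 + n\right)$)
$g{\left(\left(-1\right) \left(-21\right) \right)} - v{\left(-28 \right)} = \left(14 - 29 \left(\left(-1\right) \left(-21\right)\right) + 2 \left(\left(-1\right) \left(-21\right)\right)^{2}\right) - 16 = \left(14 - 609 + 2 \cdot 21^{2}\right) - 16 = \left(14 - 609 + 2 \cdot 441\right) - 16 = \left(14 - 609 + 882\right) - 16 = 287 - 16 = 271$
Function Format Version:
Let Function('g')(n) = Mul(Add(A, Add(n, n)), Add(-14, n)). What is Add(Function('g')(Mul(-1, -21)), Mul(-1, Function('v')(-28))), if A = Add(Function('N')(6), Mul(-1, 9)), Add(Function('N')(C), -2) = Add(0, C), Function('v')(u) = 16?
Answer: 271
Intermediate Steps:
Function('N')(C) = Add(2, C) (Function('N')(C) = Add(2, Add(0, C)) = Add(2, C))
A = -1 (A = Add(Add(2, 6), Mul(-1, 9)) = Add(8, -9) = -1)
Function('g')(n) = Mul(Add(-1, Mul(2, n)), Add(-14, n)) (Function('g')(n) = Mul(Add(-1, Add(n, n)), Add(-14, n)) = Mul(Add(-1, Mul(2, n)), Add(-14, n)))
Add(Function('g')(Mul(-1, -21)), Mul(-1, Function('v')(-28))) = Add(Add(14, Mul(-29, Mul(-1, -21)), Mul(2, Pow(Mul(-1, -21), 2))), Mul(-1, 16)) = Add(Add(14, Mul(-29, 21), Mul(2, Pow(21, 2))), -16) = Add(Add(14, -609, Mul(2, 441)), -16) = Add(Add(14, -609, 882), -16) = Add(287, -16) = 271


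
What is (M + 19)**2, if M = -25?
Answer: 36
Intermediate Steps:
(M + 19)**2 = (-25 + 19)**2 = (-6)**2 = 36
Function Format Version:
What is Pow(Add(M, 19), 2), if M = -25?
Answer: 36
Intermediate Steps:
Pow(Add(M, 19), 2) = Pow(Add(-25, 19), 2) = Pow(-6, 2) = 36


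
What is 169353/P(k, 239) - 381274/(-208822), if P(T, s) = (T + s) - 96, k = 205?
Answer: 5916219253/12111676 ≈ 488.47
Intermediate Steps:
P(T, s) = -96 + T + s
169353/P(k, 239) - 381274/(-208822) = 169353/(-96 + 205 + 239) - 381274/(-208822) = 169353/348 - 381274*(-1/208822) = 169353*(1/348) + 190637/104411 = 56451/116 + 190637/104411 = 5916219253/12111676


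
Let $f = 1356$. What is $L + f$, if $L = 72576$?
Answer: $73932$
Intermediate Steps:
$L + f = 72576 + 1356 = 73932$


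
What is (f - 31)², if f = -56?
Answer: 7569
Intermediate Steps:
(f - 31)² = (-56 - 31)² = (-87)² = 7569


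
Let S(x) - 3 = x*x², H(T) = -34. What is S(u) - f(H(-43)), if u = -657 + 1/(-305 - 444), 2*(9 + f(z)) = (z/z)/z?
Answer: -8103135546877102779/28572902932 ≈ -2.8360e+8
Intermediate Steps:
f(z) = -9 + 1/(2*z) (f(z) = -9 + ((z/z)/z)/2 = -9 + (1/z)/2 = -9 + 1/(2*z))
u = -492094/749 (u = -657 + 1/(-749) = -657 - 1/749 = -492094/749 ≈ -657.00)
S(x) = 3 + x³ (S(x) = 3 + x*x² = 3 + x³)
S(u) - f(H(-43)) = (3 + (-492094/749)³) - (-9 + (½)/(-34)) = (3 - 119163763090766584/420189749) - (-9 + (½)*(-1/34)) = -119163761830197337/420189749 - (-9 - 1/68) = -119163761830197337/420189749 - 1*(-613/68) = -119163761830197337/420189749 + 613/68 = -8103135546877102779/28572902932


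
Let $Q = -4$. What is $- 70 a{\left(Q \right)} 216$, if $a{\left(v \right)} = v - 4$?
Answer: $120960$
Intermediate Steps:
$a{\left(v \right)} = -4 + v$ ($a{\left(v \right)} = v - 4 = -4 + v$)
$- 70 a{\left(Q \right)} 216 = - 70 \left(-4 - 4\right) 216 = \left(-70\right) \left(-8\right) 216 = 560 \cdot 216 = 120960$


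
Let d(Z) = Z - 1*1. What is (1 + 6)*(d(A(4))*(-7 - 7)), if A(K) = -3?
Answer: 392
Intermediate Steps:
d(Z) = -1 + Z (d(Z) = Z - 1 = -1 + Z)
(1 + 6)*(d(A(4))*(-7 - 7)) = (1 + 6)*((-1 - 3)*(-7 - 7)) = 7*(-4*(-14)) = 7*56 = 392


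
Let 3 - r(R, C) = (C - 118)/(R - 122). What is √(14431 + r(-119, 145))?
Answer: √838347661/241 ≈ 120.14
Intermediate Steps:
r(R, C) = 3 - (-118 + C)/(-122 + R) (r(R, C) = 3 - (C - 118)/(R - 122) = 3 - (-118 + C)/(-122 + R))
√(14431 + r(-119, 145)) = √(14431 + (-248 - 1*145 + 3*(-119))/(-122 - 119)) = √(14431 + (-248 - 145 - 357)/(-241)) = √(14431 - 1/241*(-750)) = √(14431 + 750/241) = √(3478621/241) = √838347661/241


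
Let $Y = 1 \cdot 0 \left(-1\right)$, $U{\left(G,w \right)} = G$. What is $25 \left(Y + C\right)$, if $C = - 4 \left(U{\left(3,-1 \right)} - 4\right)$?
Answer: $100$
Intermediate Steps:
$C = 4$ ($C = - 4 \left(3 - 4\right) = \left(-4\right) \left(-1\right) = 4$)
$Y = 0$ ($Y = 0 \left(-1\right) = 0$)
$25 \left(Y + C\right) = 25 \left(0 + 4\right) = 25 \cdot 4 = 100$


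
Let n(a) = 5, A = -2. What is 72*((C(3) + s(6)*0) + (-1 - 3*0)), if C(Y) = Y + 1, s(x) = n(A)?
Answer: 216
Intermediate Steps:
s(x) = 5
C(Y) = 1 + Y
72*((C(3) + s(6)*0) + (-1 - 3*0)) = 72*(((1 + 3) + 5*0) + (-1 - 3*0)) = 72*((4 + 0) + (-1 + 0)) = 72*(4 - 1) = 72*3 = 216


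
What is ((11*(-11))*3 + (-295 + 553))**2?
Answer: 11025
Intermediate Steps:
((11*(-11))*3 + (-295 + 553))**2 = (-121*3 + 258)**2 = (-363 + 258)**2 = (-105)**2 = 11025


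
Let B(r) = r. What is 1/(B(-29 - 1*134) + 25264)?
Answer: 1/25101 ≈ 3.9839e-5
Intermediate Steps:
1/(B(-29 - 1*134) + 25264) = 1/((-29 - 1*134) + 25264) = 1/((-29 - 134) + 25264) = 1/(-163 + 25264) = 1/25101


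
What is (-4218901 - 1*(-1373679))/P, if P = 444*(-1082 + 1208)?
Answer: -1422611/27972 ≈ -50.858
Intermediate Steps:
P = 55944 (P = 444*126 = 55944)
(-4218901 - 1*(-1373679))/P = (-4218901 - 1*(-1373679))/55944 = (-4218901 + 1373679)*(1/55944) = -2845222*1/55944 = -1422611/27972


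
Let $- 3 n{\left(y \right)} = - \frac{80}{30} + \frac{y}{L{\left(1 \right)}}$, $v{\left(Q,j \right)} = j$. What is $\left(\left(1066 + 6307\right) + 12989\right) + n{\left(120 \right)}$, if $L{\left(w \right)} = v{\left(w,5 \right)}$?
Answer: $\frac{183194}{9} \approx 20355.0$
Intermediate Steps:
$L{\left(w \right)} = 5$
$n{\left(y \right)} = \frac{8}{9} - \frac{y}{15}$ ($n{\left(y \right)} = - \frac{- \frac{80}{30} + \frac{y}{5}}{3} = - \frac{\left(-80\right) \frac{1}{30} + y \frac{1}{5}}{3} = - \frac{- \frac{8}{3} + \frac{y}{5}}{3} = \frac{8}{9} - \frac{y}{15}$)
$\left(\left(1066 + 6307\right) + 12989\right) + n{\left(120 \right)} = \left(\left(1066 + 6307\right) + 12989\right) + \left(\frac{8}{9} - 8\right) = \left(7373 + 12989\right) + \left(\frac{8}{9} - 8\right) = 20362 - \frac{64}{9} = \frac{183194}{9}$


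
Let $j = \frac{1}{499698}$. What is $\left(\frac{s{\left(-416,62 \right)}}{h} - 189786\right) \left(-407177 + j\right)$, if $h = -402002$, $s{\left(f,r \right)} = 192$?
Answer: $\frac{431201969773272782205}{5579988761} \approx 7.7277 \cdot 10^{10}$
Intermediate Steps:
$j = \frac{1}{499698} \approx 2.0012 \cdot 10^{-6}$
$\left(\frac{s{\left(-416,62 \right)}}{h} - 189786\right) \left(-407177 + j\right) = \left(\frac{192}{-402002} - 189786\right) \left(-407177 + \frac{1}{499698}\right) = \left(192 \left(- \frac{1}{402002}\right) - 189786\right) \left(- \frac{203465532545}{499698}\right) = \left(- \frac{96}{201001} - 189786\right) \left(- \frac{203465532545}{499698}\right) = \left(- \frac{38147175882}{201001}\right) \left(- \frac{203465532545}{499698}\right) = \frac{431201969773272782205}{5579988761}$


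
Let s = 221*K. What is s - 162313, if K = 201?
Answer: -117892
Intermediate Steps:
s = 44421 (s = 221*201 = 44421)
s - 162313 = 44421 - 162313 = -117892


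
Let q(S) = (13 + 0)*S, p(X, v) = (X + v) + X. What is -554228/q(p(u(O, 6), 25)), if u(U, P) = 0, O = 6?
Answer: -554228/325 ≈ -1705.3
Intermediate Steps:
p(X, v) = v + 2*X
q(S) = 13*S
-554228/q(p(u(O, 6), 25)) = -554228*1/(13*(25 + 2*0)) = -554228*1/(13*(25 + 0)) = -554228/(13*25) = -554228/325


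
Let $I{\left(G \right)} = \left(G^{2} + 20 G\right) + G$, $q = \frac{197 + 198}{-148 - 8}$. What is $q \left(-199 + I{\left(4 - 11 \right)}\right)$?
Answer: $\frac{39105}{52} \approx 752.02$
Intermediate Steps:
$q = - \frac{395}{156}$ ($q = \frac{395}{-156} = 395 \left(- \frac{1}{156}\right) = - \frac{395}{156} \approx -2.5321$)
$I{\left(G \right)} = G^{2} + 21 G$
$q \left(-199 + I{\left(4 - 11 \right)}\right) = - \frac{395 \left(-199 + \left(4 - 11\right) \left(21 + \left(4 - 11\right)\right)\right)}{156} = - \frac{395 \left(-199 - 7 \left(21 - 7\right)\right)}{156} = - \frac{395 \left(-199 - 98\right)}{156} = \left(- \frac{395}{156}\right) \left(-297\right) = \frac{39105}{52}$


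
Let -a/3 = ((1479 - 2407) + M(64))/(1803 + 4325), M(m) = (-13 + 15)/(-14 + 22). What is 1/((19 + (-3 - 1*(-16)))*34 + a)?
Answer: 24512/26680189 ≈ 0.00091873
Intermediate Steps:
M(m) = ¼ (M(m) = 2/8 = 2*(⅛) = ¼)
a = 11133/24512 (a = -3*((1479 - 2407) + ¼)/(1803 + 4325) = -3*(-928 + ¼)/6128 = -(-11133)/(4*6128) = -3*(-3711/24512) = 11133/24512 ≈ 0.45419)
1/((19 + (-3 - 1*(-16)))*34 + a) = 1/((19 + (-3 - 1*(-16)))*34 + 11133/24512) = 1/((19 + (-3 + 16))*34 + 11133/24512) = 1/((19 + 13)*34 + 11133/24512) = 1/(32*34 + 11133/24512) = 1/(1088 + 11133/24512) = 1/(26680189/24512) = 24512/26680189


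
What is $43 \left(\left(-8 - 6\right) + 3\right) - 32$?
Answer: $-505$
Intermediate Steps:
$43 \left(\left(-8 - 6\right) + 3\right) - 32 = 43 \left(-14 + 3\right) - 32 = 43 \left(-11\right) - 32 = -473 - 32 = -505$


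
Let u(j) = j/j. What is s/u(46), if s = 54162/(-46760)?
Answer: -27081/23380 ≈ -1.1583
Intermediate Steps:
u(j) = 1
s = -27081/23380 (s = 54162*(-1/46760) = -27081/23380 ≈ -1.1583)
s/u(46) = -27081/23380/1 = -27081/23380*1 = -27081/23380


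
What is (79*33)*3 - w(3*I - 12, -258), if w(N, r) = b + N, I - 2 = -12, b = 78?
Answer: 7785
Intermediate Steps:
I = -10 (I = 2 - 12 = -10)
w(N, r) = 78 + N
(79*33)*3 - w(3*I - 12, -258) = (79*33)*3 - (78 + (3*(-10) - 12)) = 2607*3 - (78 + (-30 - 12)) = 7821 - (78 - 42) = 7821 - 1*36 = 7821 - 36 = 7785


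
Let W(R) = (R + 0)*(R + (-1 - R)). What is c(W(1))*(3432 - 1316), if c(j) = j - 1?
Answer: -4232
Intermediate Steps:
W(R) = -R (W(R) = R*(-1) = -R)
c(j) = -1 + j
c(W(1))*(3432 - 1316) = (-1 - 1*1)*(3432 - 1316) = (-1 - 1)*2116 = -2*2116 = -4232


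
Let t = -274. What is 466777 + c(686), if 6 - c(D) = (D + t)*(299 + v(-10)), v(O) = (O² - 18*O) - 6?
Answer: 230707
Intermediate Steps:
v(O) = -6 + O² - 18*O
c(D) = 157008 - 573*D (c(D) = 6 - (D - 274)*(299 + (-6 + (-10)² - 18*(-10))) = 6 - (-274 + D)*(299 + (-6 + 100 + 180)) = 6 - (-274 + D)*(299 + 274) = 6 - (-274 + D)*573 = 6 - (-157002 + 573*D) = 6 + (157002 - 573*D) = 157008 - 573*D)
466777 + c(686) = 466777 + (157008 - 573*686) = 466777 + (157008 - 393078) = 466777 - 236070 = 230707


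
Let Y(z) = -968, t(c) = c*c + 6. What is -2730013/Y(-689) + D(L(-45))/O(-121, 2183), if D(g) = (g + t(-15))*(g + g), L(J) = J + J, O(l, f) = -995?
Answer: 49835105/17512 ≈ 2845.8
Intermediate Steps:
t(c) = 6 + c**2 (t(c) = c**2 + 6 = 6 + c**2)
L(J) = 2*J
D(g) = 2*g*(231 + g) (D(g) = (g + (6 + (-15)**2))*(g + g) = (g + (6 + 225))*(2*g) = (g + 231)*(2*g) = (231 + g)*(2*g) = 2*g*(231 + g))
-2730013/Y(-689) + D(L(-45))/O(-121, 2183) = -2730013/(-968) + (2*(2*(-45))*(231 + 2*(-45)))/(-995) = -2730013*(-1/968) + (2*(-90)*(231 - 90))*(-1/995) = 248183/88 + (2*(-90)*141)*(-1/995) = 248183/88 - 25380*(-1/995) = 248183/88 + 5076/199 = 49835105/17512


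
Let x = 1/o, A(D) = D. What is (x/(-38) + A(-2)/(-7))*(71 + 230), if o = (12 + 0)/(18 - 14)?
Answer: 9503/114 ≈ 83.360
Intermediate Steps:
o = 3 (o = 12/4 = 12*(¼) = 3)
x = ⅓ (x = 1/3 = ⅓ ≈ 0.33333)
(x/(-38) + A(-2)/(-7))*(71 + 230) = ((⅓)/(-38) - 2/(-7))*(71 + 230) = ((⅓)*(-1/38) - 2*(-⅐))*301 = (-1/114 + 2/7)*301 = (221/798)*301 = 9503/114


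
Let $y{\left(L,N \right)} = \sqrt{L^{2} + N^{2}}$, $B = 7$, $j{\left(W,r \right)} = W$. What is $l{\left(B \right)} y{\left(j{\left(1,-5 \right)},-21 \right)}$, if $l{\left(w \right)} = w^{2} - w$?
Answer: $42 \sqrt{442} \approx 883.0$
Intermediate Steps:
$l{\left(B \right)} y{\left(j{\left(1,-5 \right)},-21 \right)} = 7 \left(-1 + 7\right) \sqrt{1^{2} + \left(-21\right)^{2}} = 7 \cdot 6 \sqrt{1 + 441} = 42 \sqrt{442}$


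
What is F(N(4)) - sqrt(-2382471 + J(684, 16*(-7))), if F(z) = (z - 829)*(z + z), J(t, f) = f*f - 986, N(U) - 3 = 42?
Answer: -70560 - I*sqrt(2370913) ≈ -70560.0 - 1539.8*I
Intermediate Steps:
N(U) = 45 (N(U) = 3 + 42 = 45)
J(t, f) = -986 + f**2 (J(t, f) = f**2 - 986 = -986 + f**2)
F(z) = 2*z*(-829 + z) (F(z) = (-829 + z)*(2*z) = 2*z*(-829 + z))
F(N(4)) - sqrt(-2382471 + J(684, 16*(-7))) = 2*45*(-829 + 45) - sqrt(-2382471 + (-986 + (16*(-7))**2)) = 2*45*(-784) - sqrt(-2382471 + (-986 + (-112)**2)) = -70560 - sqrt(-2382471 + (-986 + 12544)) = -70560 - sqrt(-2382471 + 11558) = -70560 - sqrt(-2370913) = -70560 - I*sqrt(2370913)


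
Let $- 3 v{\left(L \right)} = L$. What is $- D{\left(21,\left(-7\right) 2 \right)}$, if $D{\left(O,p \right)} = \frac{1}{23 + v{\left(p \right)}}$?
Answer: $- \frac{3}{83} \approx -0.036145$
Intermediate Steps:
$v{\left(L \right)} = - \frac{L}{3}$
$D{\left(O,p \right)} = \frac{1}{23 - \frac{p}{3}}$
$- D{\left(21,\left(-7\right) 2 \right)} = - \frac{-3}{-69 - 14} = - \frac{-3}{-83} = - \frac{\left(-3\right) \left(-1\right)}{83} = \left(-1\right) \frac{3}{83} = - \frac{3}{83}$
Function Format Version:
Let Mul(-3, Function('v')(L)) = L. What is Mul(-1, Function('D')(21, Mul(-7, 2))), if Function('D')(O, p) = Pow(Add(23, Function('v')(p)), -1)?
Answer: Rational(-3, 83) ≈ -0.036145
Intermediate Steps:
Function('v')(L) = Mul(Rational(-1, 3), L)
Function('D')(O, p) = Pow(Add(23, Mul(Rational(-1, 3), p)), -1)
Mul(-1, Function('D')(21, Mul(-7, 2))) = Mul(-1, Mul(-3, Pow(Add(-69, Mul(-7, 2)), -1))) = Mul(-1, Mul(-3, Pow(Add(-69, -14), -1))) = Mul(-1, Mul(-3, Pow(-83, -1))) = Mul(-1, Mul(-3, Rational(-1, 83))) = Mul(-1, Rational(3, 83)) = Rational(-3, 83)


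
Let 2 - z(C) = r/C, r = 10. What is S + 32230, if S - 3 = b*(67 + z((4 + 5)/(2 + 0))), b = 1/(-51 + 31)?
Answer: 5801339/180 ≈ 32230.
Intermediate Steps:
z(C) = 2 - 10/C
b = -1/20 (b = 1/(-20) = -1/20 ≈ -0.050000)
S = -61/180 (S = 3 - (67 + (2 - 10*(2 + 0)/(4 + 5)))/20 = 3 - (67 + (2 - 10/(9/2)))/20 = 3 - (67 + (2 - 10/(9*(½))))/20 = 3 - (67 + (2 - 10/9/2))/20 = 3 - (67 + (2 - 10*2/9))/20 = 3 - (67 + (2 - 20/9))/20 = 3 - (67 - 2/9)/20 = 3 - 1/20*601/9 = 3 - 601/180 = -61/180 ≈ -0.33889)
S + 32230 = -61/180 + 32230 = 5801339/180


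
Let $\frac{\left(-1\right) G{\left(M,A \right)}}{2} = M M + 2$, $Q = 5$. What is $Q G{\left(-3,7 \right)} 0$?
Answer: $0$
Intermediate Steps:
$G{\left(M,A \right)} = -4 - 2 M^{2}$ ($G{\left(M,A \right)} = - 2 \left(M M + 2\right) = - 2 \left(M^{2} + 2\right) = - 2 \left(2 + M^{2}\right) = -4 - 2 M^{2}$)
$Q G{\left(-3,7 \right)} 0 = 5 \left(-4 - 2 \left(-3\right)^{2}\right) 0 = 5 \left(-4 - 18\right) 0 = 5 \left(-22\right) 0 = \left(-110\right) 0 = 0$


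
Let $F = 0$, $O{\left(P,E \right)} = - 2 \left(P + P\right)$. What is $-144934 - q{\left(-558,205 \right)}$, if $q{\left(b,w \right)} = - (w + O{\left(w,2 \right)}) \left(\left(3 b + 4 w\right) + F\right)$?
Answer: $380276$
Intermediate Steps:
$O{\left(P,E \right)} = - 4 P$ ($O{\left(P,E \right)} = - 2 \cdot 2 P = - 4 P$)
$q{\left(b,w \right)} = 3 w \left(3 b + 4 w\right)$ ($q{\left(b,w \right)} = - (w - 4 w) \left(\left(3 b + 4 w\right) + 0\right) = - \left(-3\right) w \left(3 b + 4 w\right) = 3 w \left(3 b + 4 w\right)$)
$-144934 - q{\left(-558,205 \right)} = -144934 - 3 \cdot 205 \left(3 \left(-558\right) + 4 \cdot 205\right) = -144934 - 3 \cdot 205 \left(-1674 + 820\right) = -144934 - 3 \cdot 205 \left(-854\right) = -144934 - -525210 = -144934 + 525210 = 380276$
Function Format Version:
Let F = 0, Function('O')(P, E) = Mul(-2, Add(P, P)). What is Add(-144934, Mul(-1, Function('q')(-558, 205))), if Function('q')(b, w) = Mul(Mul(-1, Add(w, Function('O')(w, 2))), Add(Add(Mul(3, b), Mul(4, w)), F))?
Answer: 380276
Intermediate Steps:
Function('O')(P, E) = Mul(-4, P) (Function('O')(P, E) = Mul(-2, Mul(2, P)) = Mul(-4, P))
Function('q')(b, w) = Mul(3, w, Add(Mul(3, b), Mul(4, w))) (Function('q')(b, w) = Mul(Mul(-1, Add(w, Mul(-4, w))), Add(Add(Mul(3, b), Mul(4, w)), 0)) = Mul(Mul(-1, Mul(-3, w)), Add(Mul(3, b), Mul(4, w))) = Mul(Mul(3, w), Add(Mul(3, b), Mul(4, w))) = Mul(3, w, Add(Mul(3, b), Mul(4, w))))
Add(-144934, Mul(-1, Function('q')(-558, 205))) = Add(-144934, Mul(-1, Mul(3, 205, Add(Mul(3, -558), Mul(4, 205))))) = Add(-144934, Mul(-1, Mul(3, 205, Add(-1674, 820)))) = Add(-144934, Mul(-1, Mul(3, 205, -854))) = Add(-144934, Mul(-1, -525210)) = Add(-144934, 525210) = 380276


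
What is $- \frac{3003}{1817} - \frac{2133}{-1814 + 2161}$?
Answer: $- \frac{4917702}{630499} \approx -7.7997$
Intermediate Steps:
$- \frac{3003}{1817} - \frac{2133}{-1814 + 2161} = \left(-3003\right) \frac{1}{1817} - \frac{2133}{347} = - \frac{3003}{1817} - \frac{2133}{347} = - \frac{4917702}{630499}$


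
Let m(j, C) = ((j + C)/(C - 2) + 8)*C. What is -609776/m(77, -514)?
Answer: 157322208/1173205 ≈ 134.10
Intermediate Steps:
m(j, C) = C*(8 + (C + j)/(-2 + C)) (m(j, C) = ((C + j)/(-2 + C) + 8)*C = (8 + (C + j)/(-2 + C))*C = C*(8 + (C + j)/(-2 + C)))
-609776/m(77, -514) = -609776*(-(-2 - 514)/(514*(-16 + 77 + 9*(-514)))) = -609776*258/(257*(-16 + 77 - 4626)) = -609776/((-514*(-1/516)*(-4565))) = -609776/(-1173205/258) = -609776*(-258/1173205) = 157322208/1173205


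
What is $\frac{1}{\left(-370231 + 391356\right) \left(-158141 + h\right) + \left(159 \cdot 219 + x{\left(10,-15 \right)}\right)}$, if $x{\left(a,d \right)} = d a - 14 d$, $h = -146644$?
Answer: $- \frac{1}{6438548244} \approx -1.5531 \cdot 10^{-10}$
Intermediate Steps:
$x{\left(a,d \right)} = - 14 d + a d$ ($x{\left(a,d \right)} = a d - 14 d = - 14 d + a d$)
$\frac{1}{\left(-370231 + 391356\right) \left(-158141 + h\right) + \left(159 \cdot 219 + x{\left(10,-15 \right)}\right)} = \frac{1}{\left(-370231 + 391356\right) \left(-158141 - 146644\right) + \left(159 \cdot 219 - 15 \left(-14 + 10\right)\right)} = \frac{1}{21125 \left(-304785\right) + \left(34821 - -60\right)} = \frac{1}{-6438583125 + \left(34821 + 60\right)} = \frac{1}{-6438583125 + 34881} = \frac{1}{-6438548244} = - \frac{1}{6438548244}$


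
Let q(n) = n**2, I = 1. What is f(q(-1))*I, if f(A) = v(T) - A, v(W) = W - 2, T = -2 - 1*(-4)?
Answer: -1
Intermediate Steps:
T = 2 (T = -2 + 4 = 2)
v(W) = -2 + W
f(A) = -A (f(A) = (-2 + 2) - A = 0 - A = -A)
f(q(-1))*I = -1*(-1)**2*1 = -1*1*1 = -1*1 = -1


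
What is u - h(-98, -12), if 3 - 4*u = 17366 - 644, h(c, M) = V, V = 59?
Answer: -16955/4 ≈ -4238.8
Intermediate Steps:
h(c, M) = 59
u = -16719/4 (u = ¾ - (17366 - 644)/4 = ¾ - ¼*16722 = ¾ - 8361/2 = -16719/4 ≈ -4179.8)
u - h(-98, -12) = -16719/4 - 1*59 = -16719/4 - 59 = -16955/4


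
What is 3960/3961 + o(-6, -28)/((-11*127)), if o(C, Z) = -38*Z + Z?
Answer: 1428524/5533517 ≈ 0.25816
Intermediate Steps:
o(C, Z) = -37*Z
3960/3961 + o(-6, -28)/((-11*127)) = 3960/3961 + (-37*(-28))/((-11*127)) = 3960*(1/3961) + 1036/(-1397) = 3960/3961 + 1036*(-1/1397) = 3960/3961 - 1036/1397 = 1428524/5533517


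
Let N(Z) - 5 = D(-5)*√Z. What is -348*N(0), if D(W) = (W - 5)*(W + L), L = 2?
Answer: -1740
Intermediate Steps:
D(W) = (-5 + W)*(2 + W) (D(W) = (W - 5)*(W + 2) = (-5 + W)*(2 + W))
N(Z) = 5 + 30*√Z (N(Z) = 5 + (-10 + (-5)² - 3*(-5))*√Z = 5 + (-10 + 25 + 15)*√Z = 5 + 30*√Z)
-348*N(0) = -348*(5 + 30*√0) = -348*(5 + 30*0) = -348*(5 + 0) = -348*5 = -1740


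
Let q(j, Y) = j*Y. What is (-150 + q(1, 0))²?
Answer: 22500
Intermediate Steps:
q(j, Y) = Y*j
(-150 + q(1, 0))² = (-150 + 0*1)² = (-150 + 0)² = (-150)² = 22500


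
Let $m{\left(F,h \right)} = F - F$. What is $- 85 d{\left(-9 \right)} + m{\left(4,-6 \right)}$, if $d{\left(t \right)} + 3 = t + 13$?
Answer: $-85$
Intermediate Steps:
$d{\left(t \right)} = 10 + t$ ($d{\left(t \right)} = -3 + \left(t + 13\right) = -3 + \left(13 + t\right) = 10 + t$)
$m{\left(F,h \right)} = 0$
$- 85 d{\left(-9 \right)} + m{\left(4,-6 \right)} = - 85 \left(10 - 9\right) + 0 = \left(-85\right) 1 + 0 = -85 + 0 = -85$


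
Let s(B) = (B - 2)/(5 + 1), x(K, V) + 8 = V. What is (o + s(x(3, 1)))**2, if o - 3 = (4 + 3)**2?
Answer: 10201/4 ≈ 2550.3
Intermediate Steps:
x(K, V) = -8 + V
s(B) = -1/3 + B/6 (s(B) = (-2 + B)/6 = (-2 + B)*(1/6) = -1/3 + B/6)
o = 52 (o = 3 + (4 + 3)**2 = 3 + 7**2 = 3 + 49 = 52)
(o + s(x(3, 1)))**2 = (52 + (-1/3 + (-8 + 1)/6))**2 = (52 + (-1/3 + (1/6)*(-7)))**2 = (52 + (-1/3 - 7/6))**2 = (52 - 3/2)**2 = (101/2)**2 = 10201/4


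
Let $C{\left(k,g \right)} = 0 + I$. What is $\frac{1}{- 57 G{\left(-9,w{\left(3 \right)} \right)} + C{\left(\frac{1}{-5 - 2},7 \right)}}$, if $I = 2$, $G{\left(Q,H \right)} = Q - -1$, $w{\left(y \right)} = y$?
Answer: $\frac{1}{458} \approx 0.0021834$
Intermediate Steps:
$G{\left(Q,H \right)} = 1 + Q$ ($G{\left(Q,H \right)} = Q + 1 = 1 + Q$)
$C{\left(k,g \right)} = 2$ ($C{\left(k,g \right)} = 0 + 2 = 2$)
$\frac{1}{- 57 G{\left(-9,w{\left(3 \right)} \right)} + C{\left(\frac{1}{-5 - 2},7 \right)}} = \frac{1}{- 57 \left(1 - 9\right) + 2} = \frac{1}{\left(-57\right) \left(-8\right) + 2} = \frac{1}{456 + 2} = \frac{1}{458}$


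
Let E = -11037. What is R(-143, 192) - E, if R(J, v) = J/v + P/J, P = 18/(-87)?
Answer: 8787332419/796224 ≈ 11036.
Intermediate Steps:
P = -6/29 (P = 18*(-1/87) = -6/29 ≈ -0.20690)
R(J, v) = -6/(29*J) + J/v (R(J, v) = J/v - 6/(29*J) = -6/(29*J) + J/v)
R(-143, 192) - E = (-6/29/(-143) - 143/192) - 1*(-11037) = (-6/29*(-1/143) - 143*1/192) + 11037 = (6/4147 - 143/192) + 11037 = -591869/796224 + 11037 = 8787332419/796224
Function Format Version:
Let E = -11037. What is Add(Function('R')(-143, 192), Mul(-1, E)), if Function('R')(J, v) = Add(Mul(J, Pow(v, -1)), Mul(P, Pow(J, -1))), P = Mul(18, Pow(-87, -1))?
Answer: Rational(8787332419, 796224) ≈ 11036.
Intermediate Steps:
P = Rational(-6, 29) (P = Mul(18, Rational(-1, 87)) = Rational(-6, 29) ≈ -0.20690)
Function('R')(J, v) = Add(Mul(Rational(-6, 29), Pow(J, -1)), Mul(J, Pow(v, -1))) (Function('R')(J, v) = Add(Mul(J, Pow(v, -1)), Mul(Rational(-6, 29), Pow(J, -1))) = Add(Mul(Rational(-6, 29), Pow(J, -1)), Mul(J, Pow(v, -1))))
Add(Function('R')(-143, 192), Mul(-1, E)) = Add(Add(Mul(Rational(-6, 29), Pow(-143, -1)), Mul(-143, Pow(192, -1))), Mul(-1, -11037)) = Add(Add(Mul(Rational(-6, 29), Rational(-1, 143)), Mul(-143, Rational(1, 192))), 11037) = Add(Add(Rational(6, 4147), Rational(-143, 192)), 11037) = Add(Rational(-591869, 796224), 11037) = Rational(8787332419, 796224)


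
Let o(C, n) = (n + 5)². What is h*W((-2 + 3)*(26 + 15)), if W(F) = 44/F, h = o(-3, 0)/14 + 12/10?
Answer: 4598/1435 ≈ 3.2042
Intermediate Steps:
o(C, n) = (5 + n)²
h = 209/70 (h = (5 + 0)²/14 + 12/10 = 5²*(1/14) + 12*(⅒) = 25*(1/14) + 6/5 = 25/14 + 6/5 = 209/70 ≈ 2.9857)
h*W((-2 + 3)*(26 + 15)) = 209*(44/(((-2 + 3)*(26 + 15))))/70 = 209*(44/((1*41)))/70 = 209*(44/41)/70 = 209*(44*(1/41))/70 = (209/70)*(44/41) = 4598/1435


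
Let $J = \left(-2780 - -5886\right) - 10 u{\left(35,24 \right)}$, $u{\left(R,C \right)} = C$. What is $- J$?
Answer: $-2866$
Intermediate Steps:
$J = 2866$ ($J = \left(-2780 - -5886\right) - 240 = \left(-2780 + 5886\right) - 240 = 3106 - 240 = 2866$)
$- J = \left(-1\right) 2866 = -2866$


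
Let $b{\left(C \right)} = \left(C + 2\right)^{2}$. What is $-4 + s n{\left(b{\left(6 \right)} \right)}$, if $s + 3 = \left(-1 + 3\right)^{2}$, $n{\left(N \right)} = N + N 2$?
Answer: $188$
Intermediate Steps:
$b{\left(C \right)} = \left(2 + C\right)^{2}$
$n{\left(N \right)} = 3 N$ ($n{\left(N \right)} = N + 2 N = 3 N$)
$s = 1$ ($s = -3 + \left(-1 + 3\right)^{2} = -3 + 2^{2} = -3 + 4 = 1$)
$-4 + s n{\left(b{\left(6 \right)} \right)} = -4 + 1 \cdot 3 \left(2 + 6\right)^{2} = -4 + 1 \cdot 3 \cdot 8^{2} = -4 + 1 \cdot 3 \cdot 64 = -4 + 1 \cdot 192 = -4 + 192 = 188$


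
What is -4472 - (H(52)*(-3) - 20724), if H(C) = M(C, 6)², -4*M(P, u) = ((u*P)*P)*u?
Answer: 1776738940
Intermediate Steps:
M(P, u) = -P²*u²/4 (M(P, u) = -(u*P)*P*u/4 = -(P*u)*P*u/4 = -u*P²*u/4 = -P²*u²/4)
H(C) = 81*C⁴ (H(C) = (-¼*C²*6²)² = (-¼*C²*36)² = (-9*C²)² = 81*C⁴)
-4472 - (H(52)*(-3) - 20724) = -4472 - ((81*52⁴)*(-3) - 20724) = -4472 - ((81*7311616)*(-3) - 20724) = -4472 - (592240896*(-3) - 20724) = -4472 - (-1776722688 - 20724) = -4472 - 1*(-1776743412) = -4472 + 1776743412 = 1776738940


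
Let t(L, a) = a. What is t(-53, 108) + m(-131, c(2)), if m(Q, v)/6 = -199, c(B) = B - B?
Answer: -1086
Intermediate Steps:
c(B) = 0
m(Q, v) = -1194 (m(Q, v) = 6*(-199) = -1194)
t(-53, 108) + m(-131, c(2)) = 108 - 1194 = -1086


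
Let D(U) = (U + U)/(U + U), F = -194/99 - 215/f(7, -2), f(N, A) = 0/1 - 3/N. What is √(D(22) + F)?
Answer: √545270/33 ≈ 22.376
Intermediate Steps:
f(N, A) = -3/N (f(N, A) = 0*1 - 3/N = 0 - 3/N = -3/N)
F = 49471/99 (F = -194/99 - 215/((-3/7)) = -194*1/99 - 215/((-3*⅐)) = -194/99 - 215/(-3/7) = -194/99 - 215*(-7/3) = -194/99 + 1505/3 = 49471/99 ≈ 499.71)
D(U) = 1 (D(U) = (2*U)/((2*U)) = (2*U)*(1/(2*U)) = 1)
√(D(22) + F) = √(1 + 49471/99) = √(49570/99) = √545270/33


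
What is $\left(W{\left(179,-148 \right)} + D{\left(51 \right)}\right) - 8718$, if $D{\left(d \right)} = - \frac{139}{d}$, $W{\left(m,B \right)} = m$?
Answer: $- \frac{435628}{51} \approx -8541.7$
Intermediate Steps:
$\left(W{\left(179,-148 \right)} + D{\left(51 \right)}\right) - 8718 = \left(179 - \frac{139}{51}\right) - 8718 = \frac{8990}{51} - 8718 = - \frac{435628}{51}$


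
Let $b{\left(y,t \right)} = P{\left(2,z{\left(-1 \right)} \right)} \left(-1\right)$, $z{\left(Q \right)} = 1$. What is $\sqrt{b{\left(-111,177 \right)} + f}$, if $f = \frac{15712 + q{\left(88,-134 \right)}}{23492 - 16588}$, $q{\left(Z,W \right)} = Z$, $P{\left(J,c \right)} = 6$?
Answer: $\frac{i \sqrt{2764189}}{863} \approx 1.9265 i$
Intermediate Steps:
$b{\left(y,t \right)} = -6$ ($b{\left(y,t \right)} = 6 \left(-1\right) = -6$)
$f = \frac{1975}{863}$ ($f = \frac{15712 + 88}{23492 - 16588} = \frac{15800}{6904} = 15800 \cdot \frac{1}{6904} = \frac{1975}{863} \approx 2.2885$)
$\sqrt{b{\left(-111,177 \right)} + f} = \sqrt{-6 + \frac{1975}{863}} = \sqrt{- \frac{3203}{863}} = \frac{i \sqrt{2764189}}{863}$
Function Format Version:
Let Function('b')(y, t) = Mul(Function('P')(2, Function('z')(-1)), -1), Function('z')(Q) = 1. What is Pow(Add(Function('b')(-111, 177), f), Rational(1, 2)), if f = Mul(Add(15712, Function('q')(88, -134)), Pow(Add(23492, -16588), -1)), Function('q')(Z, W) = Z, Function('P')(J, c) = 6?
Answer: Mul(Rational(1, 863), I, Pow(2764189, Rational(1, 2))) ≈ Mul(1.9265, I)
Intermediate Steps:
Function('b')(y, t) = -6 (Function('b')(y, t) = Mul(6, -1) = -6)
f = Rational(1975, 863) (f = Mul(Add(15712, 88), Pow(Add(23492, -16588), -1)) = Mul(15800, Pow(6904, -1)) = Mul(15800, Rational(1, 6904)) = Rational(1975, 863) ≈ 2.2885)
Pow(Add(Function('b')(-111, 177), f), Rational(1, 2)) = Pow(Add(-6, Rational(1975, 863)), Rational(1, 2)) = Pow(Rational(-3203, 863), Rational(1, 2)) = Mul(Rational(1, 863), I, Pow(2764189, Rational(1, 2)))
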